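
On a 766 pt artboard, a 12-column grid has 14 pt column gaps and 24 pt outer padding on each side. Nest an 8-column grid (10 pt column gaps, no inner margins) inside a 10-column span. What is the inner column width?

65.75 pt

Inside the margins: 766 − 48 = 718 pt.
Subtracting 11 column gaps of 14 leaves 564 for 12 columns, so c = 47 pt.
10 columns plus 9 column gaps: 470 + 126 = 596 pt.
596 − 7·10 = 526; ÷8 gives d = 65.75 pt.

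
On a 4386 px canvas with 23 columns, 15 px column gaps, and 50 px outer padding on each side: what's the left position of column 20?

3603 px

Inside the margins: 4386 − 100 = 4286 px.
23c + 22·15 = 4286 → 23c = 3956 → c = 172 px.
Each column+gutter stride is 187 px; 19 of them past the 50 px margin is 50 + 3553 = 3603 px.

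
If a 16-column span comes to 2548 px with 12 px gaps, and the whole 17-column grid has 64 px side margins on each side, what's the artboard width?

2836 px

16c + 15·12 = 2548 → 16c = 2368 → c = 148 px.
Artboard = 2·64 + 17·148 + 16·12 = 128 + 2516 + 192 = 2836 px.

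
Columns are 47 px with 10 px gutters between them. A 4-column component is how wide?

218 px

4-column span = 4·47 + 3·10 = 218 px.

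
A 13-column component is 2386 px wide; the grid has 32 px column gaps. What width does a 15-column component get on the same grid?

2758 px

13 columns + 12 column gaps: 13c + 12·32 = 2386.
13c = 2386 − 384 = 2002, so c = 154 px.
15-column span = 15·154 + 14·32 = 2758 px.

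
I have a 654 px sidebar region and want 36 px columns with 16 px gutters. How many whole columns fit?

12 columns

Each extra column adds 36 + 16 = 52 px.
(654 + 16) / 52 = 12.88, so 12 columns fit.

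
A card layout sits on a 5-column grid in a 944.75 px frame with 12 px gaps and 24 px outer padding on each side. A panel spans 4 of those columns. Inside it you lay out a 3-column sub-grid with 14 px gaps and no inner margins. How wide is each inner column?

Outer content = 944.75 − 2·24 = 896.75 px.
Subtracting 4 gaps of 12 leaves 848.75 for 5 columns, so c = 169.75 px.
4 columns plus 3 gaps: 679 + 36 = 715 px.
3d + 2·14 = 715 → 3d = 687 → d = 229 px.

229 px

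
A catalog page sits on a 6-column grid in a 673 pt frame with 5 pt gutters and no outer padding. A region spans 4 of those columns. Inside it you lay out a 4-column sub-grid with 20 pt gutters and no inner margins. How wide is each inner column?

6c + 5·5 = 673 → 6c = 648 → c = 108 pt.
4-column span = 4·108 + 3·5 = 447 pt.
Subtracting 3 gutters of 20 leaves 387 for 4 columns, so d = 96.75 pt.

96.75 pt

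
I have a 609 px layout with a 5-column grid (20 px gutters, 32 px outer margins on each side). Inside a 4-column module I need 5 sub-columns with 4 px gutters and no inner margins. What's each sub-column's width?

Subtract both margins: 609 − 2·32 = 545 px.
545 − 4·20 = 465; ÷5 gives c = 93 px.
4 columns plus 3 gutters: 372 + 60 = 432 px.
432 − 4·4 = 416; ÷5 gives d = 83.2 px.

83.2 px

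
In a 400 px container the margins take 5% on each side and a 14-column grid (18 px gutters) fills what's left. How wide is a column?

9 px

400 × (1 − 2·5%) = 400 × 90% = 360 px for the columns.
14 columns + 13 gutters: 14c + 13·18 = 360.
14c = 360 − 234 = 126, so c = 9 px.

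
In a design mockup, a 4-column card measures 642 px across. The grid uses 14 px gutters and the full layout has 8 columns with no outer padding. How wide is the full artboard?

1298 px

4 columns + 3 gutters: 4c + 3·14 = 642.
4c = 642 − 42 = 600, so c = 150 px.
Total width: 8·150 + 7·14 = 1298 px.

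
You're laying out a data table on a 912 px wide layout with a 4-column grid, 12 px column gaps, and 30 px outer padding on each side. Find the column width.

204 px

Content width = 912 − 2·30 = 852 px.
4 columns + 3 column gaps: 4c + 3·12 = 852.
4c = 852 − 36 = 816, so c = 204 px.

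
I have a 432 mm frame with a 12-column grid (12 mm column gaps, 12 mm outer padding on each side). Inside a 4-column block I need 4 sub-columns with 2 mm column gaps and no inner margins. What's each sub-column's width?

30.5 mm

Outer content = 432 − 2·12 = 408 mm.
408 − 11·12 = 276; ÷12 gives c = 23 mm.
4-column span = 4·23 + 3·12 = 128 mm.
Subtracting 3 column gaps of 2 leaves 122 for 4 columns, so d = 30.5 mm.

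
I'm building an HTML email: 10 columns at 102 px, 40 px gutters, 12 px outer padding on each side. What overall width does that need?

1404 px

Adding margins, columns and gutters: 24 + 1020 + 360 = 1404 px.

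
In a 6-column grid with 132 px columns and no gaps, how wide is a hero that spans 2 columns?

2-column span = 2·132 = 264 px.

264 px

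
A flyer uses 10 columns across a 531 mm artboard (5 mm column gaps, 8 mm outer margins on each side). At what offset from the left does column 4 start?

164 mm

Subtract both margins: 531 − 2·8 = 515 mm.
10 columns + 9 column gaps: 10c + 9·5 = 515.
10c = 515 − 45 = 470, so c = 47 mm.
Each column+gutter stride is 52 mm; 3 of them past the 8 mm margin is 8 + 156 = 164 mm.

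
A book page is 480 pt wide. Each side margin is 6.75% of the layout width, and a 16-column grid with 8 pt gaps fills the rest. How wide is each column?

18.45 pt

480 × (1 − 2·6.75%) = 480 × 86.5% = 415.2 pt for the columns.
16 columns + 15 gaps: 16c + 15·8 = 415.2.
16c = 415.2 − 120 = 295.2, so c = 18.45 pt.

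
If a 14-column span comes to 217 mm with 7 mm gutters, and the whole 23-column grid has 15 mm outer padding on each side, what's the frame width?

391 mm

14c + 13·7 = 217 → 14c = 126 → c = 9 mm.
Adding margins, columns and gutters: 30 + 207 + 154 = 391 mm.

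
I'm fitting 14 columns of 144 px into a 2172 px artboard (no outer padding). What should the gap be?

12 px

14 columns take 14·144 = 2016 px; remaining 156 splits into 13 gaps.
g = 156 / 13 = 12 px.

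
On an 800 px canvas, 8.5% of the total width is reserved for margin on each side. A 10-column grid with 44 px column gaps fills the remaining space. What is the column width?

Each margin = 8.5% of 800 = 68 px; content = 800 − 2·68 = 664 px.
Subtracting 9 column gaps of 44 leaves 268 for 10 columns, so c = 26.8 px.

26.8 px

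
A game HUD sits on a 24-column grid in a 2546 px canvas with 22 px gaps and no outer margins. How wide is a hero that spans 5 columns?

Subtracting 23 gaps of 22 leaves 2040 for 24 columns, so c = 85 px.
5-column span = 5·85 + 4·22 = 513 px.

513 px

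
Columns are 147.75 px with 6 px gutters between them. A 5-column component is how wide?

5-column span = 5·147.75 + 4·6 = 762.75 px.

762.75 px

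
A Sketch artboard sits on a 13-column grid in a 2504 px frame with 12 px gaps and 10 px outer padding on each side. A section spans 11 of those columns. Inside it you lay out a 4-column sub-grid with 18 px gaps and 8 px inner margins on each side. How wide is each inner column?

Outer content = 2504 − 2·10 = 2484 px.
13 columns + 12 gaps: 13c + 12·12 = 2484.
13c = 2484 − 144 = 2340, so c = 180 px.
Span of 11: 11·180 + 10·12 = 1980 + 120 = 2100 px.
Inner content = 2100 − 2·8 = 2084 px.
2084 − 3·18 = 2030; ÷4 gives d = 507.5 px.

507.5 px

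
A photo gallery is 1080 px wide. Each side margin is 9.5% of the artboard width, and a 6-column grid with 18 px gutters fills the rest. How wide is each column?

Each margin = 9.5% of 1080 = 102.6 px; content = 1080 − 2·102.6 = 874.8 px.
874.8 − 5·18 = 784.8; ÷6 gives c = 130.8 px.

130.8 px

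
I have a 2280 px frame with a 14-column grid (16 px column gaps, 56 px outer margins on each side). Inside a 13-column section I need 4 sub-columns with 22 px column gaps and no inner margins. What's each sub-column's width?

486.5 px

Outer content = 2280 − 2·56 = 2168 px.
Subtracting 13 column gaps of 16 leaves 1960 for 14 columns, so c = 140 px.
Span of 13: 13·140 + 12·16 = 1820 + 192 = 2012 px.
2012 − 3·22 = 1946; ÷4 gives d = 486.5 px.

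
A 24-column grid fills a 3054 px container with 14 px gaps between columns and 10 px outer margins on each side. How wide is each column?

Subtract both margins: 3054 − 2·10 = 3034 px.
24 columns + 23 gaps: 24c + 23·14 = 3034.
24c = 3034 − 322 = 2712, so c = 113 px.

113 px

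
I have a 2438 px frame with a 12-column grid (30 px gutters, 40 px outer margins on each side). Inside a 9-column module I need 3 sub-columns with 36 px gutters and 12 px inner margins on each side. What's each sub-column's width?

Inside the margins: 2438 − 80 = 2358 px.
12c + 11·30 = 2358 → 12c = 2028 → c = 169 px.
Span of 9: 9·169 + 8·30 = 1521 + 240 = 1761 px.
Inner content = 1761 − 2·12 = 1737 px.
1737 − 2·36 = 1665; ÷3 gives d = 555 px.

555 px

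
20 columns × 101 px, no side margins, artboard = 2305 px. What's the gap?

20 columns take 20·101 = 2020 px; remaining 285 splits into 19 gaps.
g = 285 / 19 = 15 px.

15 px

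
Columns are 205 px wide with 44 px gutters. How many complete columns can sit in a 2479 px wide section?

10 columns: 10·205 + 9·44 = 2446 px ≤ 2479.
11 columns: 2695 px > 2479. So 10.

10 columns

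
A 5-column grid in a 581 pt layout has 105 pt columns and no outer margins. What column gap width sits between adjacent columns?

14 pt

5 columns take 5·105 = 525 pt; remaining 56 splits into 4 column gaps.
g = 56 / 4 = 14 pt.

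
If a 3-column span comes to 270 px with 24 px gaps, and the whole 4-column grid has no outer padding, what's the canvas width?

3c + 2·24 = 270 → 3c = 222 → c = 74 px.
Total width: 4·74 + 3·24 = 368 px.

368 px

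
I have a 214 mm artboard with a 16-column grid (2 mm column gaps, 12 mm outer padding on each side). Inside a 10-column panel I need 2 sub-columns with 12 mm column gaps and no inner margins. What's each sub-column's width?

Outer content = 214 − 2·12 = 190 mm.
16c + 15·2 = 190 → 16c = 160 → c = 10 mm.
10-column span = 10·10 + 9·2 = 118 mm.
2 columns + 1 column gap: 2d + 1·12 = 118.
2d = 118 − 12 = 106, so d = 53 mm.

53 mm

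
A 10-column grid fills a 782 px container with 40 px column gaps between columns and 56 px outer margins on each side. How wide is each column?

Subtract both margins: 782 − 2·56 = 670 px.
10 columns + 9 column gaps: 10c + 9·40 = 670.
10c = 670 − 360 = 310, so c = 31 px.

31 px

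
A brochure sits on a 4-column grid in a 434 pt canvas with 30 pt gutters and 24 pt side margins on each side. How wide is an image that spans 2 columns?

Subtract both margins: 434 − 2·24 = 386 pt.
386 − 3·30 = 296; ÷4 gives c = 74 pt.
2 columns plus 1 gutter: 148 + 30 = 178 pt.

178 pt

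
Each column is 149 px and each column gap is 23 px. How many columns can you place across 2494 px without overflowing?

14 columns

Each extra column adds 149 + 23 = 172 px.
(2494 + 23) / 172 = 14.63, so 14 columns fit.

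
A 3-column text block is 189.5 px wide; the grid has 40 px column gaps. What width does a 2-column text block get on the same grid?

Subtracting 2 column gaps of 40 leaves 109.5 for 3 columns, so c = 36.5 px.
2-column span = 2·36.5 + 1·40 = 113 px.

113 px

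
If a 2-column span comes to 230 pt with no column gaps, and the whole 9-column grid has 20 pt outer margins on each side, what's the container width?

2c = 230 → c = 115 pt.
Container = 2·20 + 9·115 = 40 + 1035 = 1075 pt.

1075 pt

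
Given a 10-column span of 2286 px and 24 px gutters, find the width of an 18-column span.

10 columns + 9 gutters: 10c + 9·24 = 2286.
10c = 2286 − 216 = 2070, so c = 207 px.
18-column span = 18·207 + 17·24 = 4134 px.

4134 px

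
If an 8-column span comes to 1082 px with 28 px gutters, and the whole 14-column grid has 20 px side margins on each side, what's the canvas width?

1954.5 px

1082 − 7·28 = 886; ÷8 gives c = 110.75 px.
Canvas = 2·20 + 14·110.75 + 13·28 = 40 + 1550.5 + 364 = 1954.5 px.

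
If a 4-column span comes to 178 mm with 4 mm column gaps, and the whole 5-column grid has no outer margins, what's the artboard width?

223.5 mm

178 − 3·4 = 166; ÷4 gives c = 41.5 mm.
Summing: 207.5 + 16 = 223.5 mm.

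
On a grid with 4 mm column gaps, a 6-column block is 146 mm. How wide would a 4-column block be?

96 mm

146 − 5·4 = 126; ÷6 gives c = 21 mm.
4-column span = 4·21 + 3·4 = 96 mm.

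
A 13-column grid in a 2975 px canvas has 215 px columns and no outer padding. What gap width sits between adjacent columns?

Columns use 2795 px, leaving 180 px across 12 gaps = 15 px each.

15 px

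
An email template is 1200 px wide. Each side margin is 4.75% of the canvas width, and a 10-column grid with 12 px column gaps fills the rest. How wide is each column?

97.8 px

Margins: 4.75% × 1200 = 57 px each, so content = 1200 − 114 = 1086 px.
10c + 9·12 = 1086 → 10c = 978 → c = 97.8 px.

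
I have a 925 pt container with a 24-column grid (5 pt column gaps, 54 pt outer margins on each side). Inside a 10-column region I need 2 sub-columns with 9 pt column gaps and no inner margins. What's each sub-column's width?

164.25 pt

Take off 108 pt of margins, leaving 817 pt.
24 columns + 23 column gaps: 24c + 23·5 = 817.
24c = 817 − 115 = 702, so c = 29.25 pt.
Span of 10: 10·29.25 + 9·5 = 292.5 + 45 = 337.5 pt.
Subtracting 1 column gap of 9 leaves 328.5 for 2 columns, so d = 164.25 pt.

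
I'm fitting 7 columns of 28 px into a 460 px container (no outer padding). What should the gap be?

44 px

Columns use 196 px, leaving 264 px across 6 gaps = 44 px each.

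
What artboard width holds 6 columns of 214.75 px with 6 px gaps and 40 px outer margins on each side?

1398.5 px

Artboard = 2·40 + 6·214.75 + 5·6 = 80 + 1288.5 + 30 = 1398.5 px.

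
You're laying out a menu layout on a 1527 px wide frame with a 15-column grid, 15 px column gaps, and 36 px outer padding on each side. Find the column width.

Subtract both margins: 1527 − 2·36 = 1455 px.
1455 − 14·15 = 1245; ÷15 gives c = 83 px.

83 px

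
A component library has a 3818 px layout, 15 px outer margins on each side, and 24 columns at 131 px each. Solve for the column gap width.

Content width = 3818 − 2·15 = 3788 px.
24·131 + 23g = 3788 → 23g = 644 → g = 28 px.

28 px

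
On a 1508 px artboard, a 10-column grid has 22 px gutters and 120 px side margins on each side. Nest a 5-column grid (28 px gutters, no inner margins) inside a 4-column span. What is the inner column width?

Outer content = 1508 − 2·120 = 1268 px.
Subtracting 9 gutters of 22 leaves 1070 for 10 columns, so c = 107 px.
4 columns plus 3 gutters: 428 + 66 = 494 px.
5 columns + 4 gutters: 5d + 4·28 = 494.
5d = 494 − 112 = 382, so d = 76.4 px.

76.4 px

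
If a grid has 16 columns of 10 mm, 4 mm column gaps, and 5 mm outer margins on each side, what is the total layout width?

Layout = 2·5 + 16·10 + 15·4 = 10 + 160 + 60 = 230 mm.

230 mm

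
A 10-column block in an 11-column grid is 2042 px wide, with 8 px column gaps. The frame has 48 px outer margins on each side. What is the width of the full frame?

2343 px

10c + 9·8 = 2042 → 10c = 1970 → c = 197 px.
Frame = 2·48 + 11·197 + 10·8 = 96 + 2167 + 80 = 2343 px.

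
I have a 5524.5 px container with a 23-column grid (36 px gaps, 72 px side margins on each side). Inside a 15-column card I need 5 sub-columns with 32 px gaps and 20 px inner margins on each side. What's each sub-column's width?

665.7 px

Outer content = 5524.5 − 2·72 = 5380.5 px.
23c + 22·36 = 5380.5 → 23c = 4588.5 → c = 199.5 px.
15 columns plus 14 gaps: 2992.5 + 504 = 3496.5 px.
Inner content = 3496.5 − 2·20 = 3456.5 px.
5 columns + 4 gaps: 5d + 4·32 = 3456.5.
5d = 3456.5 − 128 = 3328.5, so d = 665.7 px.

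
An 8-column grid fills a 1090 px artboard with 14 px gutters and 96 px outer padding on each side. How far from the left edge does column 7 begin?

780 px

Subtract both margins: 1090 − 2·96 = 898 px.
898 − 7·14 = 800; ÷8 gives c = 100 px.
Before column 7: the margin + 6 columns + 6 gutters.
Offset = 96 + 6·(100 + 14) = 96 + 684 = 780 px.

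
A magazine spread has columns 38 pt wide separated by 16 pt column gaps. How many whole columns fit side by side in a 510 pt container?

Each extra column adds 38 + 16 = 54 pt.
(510 + 16) / 54 = 9.74, so 9 columns fit.

9 columns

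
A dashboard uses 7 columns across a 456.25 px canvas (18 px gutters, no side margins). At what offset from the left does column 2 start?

Subtracting 6 gutters of 18 leaves 348.25 for 7 columns, so c = 49.75 px.
No margin, so column 2 starts at 1·(column + gutter) = 1·67.75 = 67.75 px.

67.75 px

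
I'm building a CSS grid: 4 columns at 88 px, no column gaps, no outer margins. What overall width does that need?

Layout = 4·88 = 352 = 352 px.

352 px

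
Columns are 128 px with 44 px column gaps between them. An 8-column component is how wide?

8 columns plus 7 column gaps: 1024 + 308 = 1332 px.

1332 px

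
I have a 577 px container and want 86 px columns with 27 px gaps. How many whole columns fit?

5 columns

k columns need k·86 + (k−1)·27 = k·113 − 27.
k·113 − 27 ≤ 577 → k ≤ 604 / 113 ≈ 5.35, so k = 5.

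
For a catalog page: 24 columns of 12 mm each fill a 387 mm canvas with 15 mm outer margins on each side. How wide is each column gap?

3 mm

Inside the margins: 387 − 30 = 357 mm.
24·12 + 23g = 357 → 23g = 69 → g = 3 mm.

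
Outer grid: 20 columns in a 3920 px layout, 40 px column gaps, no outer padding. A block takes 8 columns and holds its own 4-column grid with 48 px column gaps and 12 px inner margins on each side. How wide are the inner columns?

20c + 19·40 = 3920 → 20c = 3160 → c = 158 px.
Span of 8: 8·158 + 7·40 = 1264 + 280 = 1544 px.
Inner content = 1544 − 2·12 = 1520 px.
1520 − 3·48 = 1376; ÷4 gives d = 344 px.

344 px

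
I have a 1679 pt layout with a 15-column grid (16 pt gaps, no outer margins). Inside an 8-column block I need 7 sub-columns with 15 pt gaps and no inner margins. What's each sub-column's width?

114 pt

Subtracting 14 gaps of 16 leaves 1455 for 15 columns, so c = 97 pt.
8-column span = 8·97 + 7·16 = 888 pt.
7d + 6·15 = 888 → 7d = 798 → d = 114 pt.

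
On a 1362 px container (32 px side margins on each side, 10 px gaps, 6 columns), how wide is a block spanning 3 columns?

644 px

Take off 64 px of margins, leaving 1298 px.
Subtracting 5 gaps of 10 leaves 1248 for 6 columns, so c = 208 px.
3-column span = 3·208 + 2·10 = 644 px.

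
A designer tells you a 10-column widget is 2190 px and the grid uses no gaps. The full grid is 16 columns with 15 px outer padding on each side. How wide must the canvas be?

3534 px

With no gaps, each column is 2190/10 = 219 px.
Total width: 2·15 + 16·219 = 3534 px.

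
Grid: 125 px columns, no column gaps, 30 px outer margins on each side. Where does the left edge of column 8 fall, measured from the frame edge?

905 px

Each column+gutter stride is 125 px; 7 of them past the 30 px margin is 30 + 875 = 905 px.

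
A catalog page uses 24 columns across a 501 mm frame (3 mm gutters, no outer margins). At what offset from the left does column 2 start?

21 mm

501 − 23·3 = 432; ÷24 gives c = 18 mm.
Each column+gutter stride is 21 mm; with no margin, 1 of them is 21 mm.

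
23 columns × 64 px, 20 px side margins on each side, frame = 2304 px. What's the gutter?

Inside the margins: 2304 − 40 = 2264 px.
23·64 + 22g = 2264 → 22g = 792 → g = 36 px.

36 px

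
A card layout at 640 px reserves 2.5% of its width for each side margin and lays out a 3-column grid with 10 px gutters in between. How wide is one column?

196 px

Each margin = 2.5% of 640 = 16 px; content = 640 − 2·16 = 608 px.
Subtracting 2 gutters of 10 leaves 588 for 3 columns, so c = 196 px.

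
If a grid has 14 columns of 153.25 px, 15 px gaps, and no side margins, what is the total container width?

2340.5 px

Total width: 14·153.25 + 13·15 = 2340.5 px.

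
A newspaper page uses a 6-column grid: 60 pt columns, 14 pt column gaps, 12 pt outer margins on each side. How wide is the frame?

454 pt

Total width: 2·12 + 6·60 + 5·14 = 454 pt.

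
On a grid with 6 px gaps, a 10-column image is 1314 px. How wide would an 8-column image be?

1050 px

Subtracting 9 gaps of 6 leaves 1260 for 10 columns, so c = 126 px.
8-column span = 8·126 + 7·6 = 1050 px.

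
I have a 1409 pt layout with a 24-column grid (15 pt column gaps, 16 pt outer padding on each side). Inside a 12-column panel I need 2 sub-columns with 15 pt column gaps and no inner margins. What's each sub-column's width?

333 pt

Outer content = 1409 − 2·16 = 1377 pt.
1377 − 23·15 = 1032; ÷24 gives c = 43 pt.
Span of 12: 12·43 + 11·15 = 516 + 165 = 681 pt.
2 columns + 1 column gap: 2d + 1·15 = 681.
2d = 681 − 15 = 666, so d = 333 pt.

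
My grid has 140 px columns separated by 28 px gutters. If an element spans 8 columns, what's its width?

Span of 8: 8·140 + 7·28 = 1120 + 196 = 1316 px.

1316 px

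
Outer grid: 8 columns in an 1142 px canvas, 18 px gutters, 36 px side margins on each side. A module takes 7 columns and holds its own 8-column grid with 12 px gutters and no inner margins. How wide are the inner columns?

106.25 px

Inside the margins: 1142 − 72 = 1070 px.
8 columns + 7 gutters: 8c + 7·18 = 1070.
8c = 1070 − 126 = 944, so c = 118 px.
7-column span = 7·118 + 6·18 = 934 px.
Subtracting 7 gutters of 12 leaves 850 for 8 columns, so d = 106.25 px.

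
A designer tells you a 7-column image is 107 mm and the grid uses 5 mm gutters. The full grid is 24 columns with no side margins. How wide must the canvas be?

107 − 6·5 = 77; ÷7 gives c = 11 mm.
Summing: 264 + 115 = 379 mm.

379 mm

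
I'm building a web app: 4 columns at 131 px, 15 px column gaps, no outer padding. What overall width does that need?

569 px

Total width: 4·131 + 3·15 = 569 px.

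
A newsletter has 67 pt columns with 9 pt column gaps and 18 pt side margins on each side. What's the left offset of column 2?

Each column+gutter stride is 76 pt; 1 of them past the 18 pt margin is 18 + 76 = 94 pt.

94 pt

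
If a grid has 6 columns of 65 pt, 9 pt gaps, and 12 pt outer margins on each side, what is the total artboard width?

459 pt

Total width: 2·12 + 6·65 + 5·9 = 459 pt.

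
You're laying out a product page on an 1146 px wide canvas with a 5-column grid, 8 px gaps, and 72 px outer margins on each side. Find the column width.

Inside the margins: 1146 − 144 = 1002 px.
5 columns + 4 gaps: 5c + 4·8 = 1002.
5c = 1002 − 32 = 970, so c = 194 px.

194 px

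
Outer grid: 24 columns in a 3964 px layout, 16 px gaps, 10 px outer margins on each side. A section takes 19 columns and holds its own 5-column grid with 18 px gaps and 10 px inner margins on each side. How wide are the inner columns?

Inside the margins: 3964 − 20 = 3944 px.
Subtracting 23 gaps of 16 leaves 3576 for 24 columns, so c = 149 px.
Span of 19: 19·149 + 18·16 = 2831 + 288 = 3119 px.
Inner content = 3119 − 2·10 = 3099 px.
5d + 4·18 = 3099 → 5d = 3027 → d = 605.4 px.

605.4 px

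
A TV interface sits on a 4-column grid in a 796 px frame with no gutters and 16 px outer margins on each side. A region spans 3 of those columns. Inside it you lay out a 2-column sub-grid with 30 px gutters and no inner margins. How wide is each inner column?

271.5 px

Inside the margins: 796 − 32 = 764 px.
764 / 4 = 191 px per column.
With no gutters, 3 columns span 3·191 = 573 px.
573 − 1·30 = 543; ÷2 gives d = 271.5 px.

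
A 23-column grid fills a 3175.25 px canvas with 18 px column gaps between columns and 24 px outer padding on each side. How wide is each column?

118.75 px

Inside the margins: 3175.25 − 48 = 3127.25 px.
Subtracting 22 column gaps of 18 leaves 2731.25 for 23 columns, so c = 118.75 px.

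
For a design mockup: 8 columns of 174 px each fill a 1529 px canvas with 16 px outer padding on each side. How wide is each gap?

15 px

Content width = 1529 − 2·16 = 1497 px.
Columns use 1392 px, leaving 105 px across 7 gaps = 15 px each.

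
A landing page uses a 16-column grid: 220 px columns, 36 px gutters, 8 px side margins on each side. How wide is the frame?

Frame = 2·8 + 16·220 + 15·36 = 16 + 3520 + 540 = 4076 px.

4076 px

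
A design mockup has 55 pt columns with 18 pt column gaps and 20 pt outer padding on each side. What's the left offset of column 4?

Before column 4: the margin + 3 columns + 3 column gaps.
Offset = 20 + 3·(55 + 18) = 20 + 219 = 239 pt.

239 pt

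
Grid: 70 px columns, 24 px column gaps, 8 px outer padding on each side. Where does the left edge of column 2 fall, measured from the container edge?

Column 2 starts at margin + 1·(column + gutter) = 8 + 1·94 = 102 px.

102 px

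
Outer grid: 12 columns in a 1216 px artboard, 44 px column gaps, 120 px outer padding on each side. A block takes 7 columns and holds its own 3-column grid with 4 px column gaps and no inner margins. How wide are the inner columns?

Inside the margins: 1216 − 240 = 976 px.
Subtracting 11 column gaps of 44 leaves 492 for 12 columns, so c = 41 px.
7-column span = 7·41 + 6·44 = 551 px.
3 columns + 2 column gaps: 3d + 2·4 = 551.
3d = 551 − 8 = 543, so d = 181 px.

181 px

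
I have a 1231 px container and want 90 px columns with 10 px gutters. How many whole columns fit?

12 columns: 12·90 + 11·10 = 1190 px ≤ 1231.
13 columns: 1290 px > 1231. So 12.

12 columns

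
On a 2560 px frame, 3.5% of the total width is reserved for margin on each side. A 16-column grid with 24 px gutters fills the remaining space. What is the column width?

126.3 px

Margins: 3.5% × 2560 = 89.6 px each, so content = 2560 − 179.2 = 2380.8 px.
16 columns + 15 gutters: 16c + 15·24 = 2380.8.
16c = 2380.8 − 360 = 2020.8, so c = 126.3 px.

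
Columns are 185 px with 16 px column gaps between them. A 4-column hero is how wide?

Span of 4: 4·185 + 3·16 = 740 + 48 = 788 px.

788 px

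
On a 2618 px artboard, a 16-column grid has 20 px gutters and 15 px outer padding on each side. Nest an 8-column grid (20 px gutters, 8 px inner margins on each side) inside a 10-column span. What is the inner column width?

181.75 px

Take off 30 px of margins, leaving 2588 px.
2588 − 15·20 = 2288; ÷16 gives c = 143 px.
10 columns plus 9 gutters: 1430 + 180 = 1610 px.
Inner content = 1610 − 2·8 = 1594 px.
Subtracting 7 gutters of 20 leaves 1454 for 8 columns, so d = 181.75 px.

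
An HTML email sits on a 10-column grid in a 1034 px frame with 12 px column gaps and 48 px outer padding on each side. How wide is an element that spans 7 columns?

Content width = 1034 − 2·48 = 938 px.
10 columns + 9 column gaps: 10c + 9·12 = 938.
10c = 938 − 108 = 830, so c = 83 px.
7-column span = 7·83 + 6·12 = 653 px.

653 px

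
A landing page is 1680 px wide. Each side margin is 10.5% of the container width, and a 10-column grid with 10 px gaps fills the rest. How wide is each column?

123.72 px

1680 × (1 − 2·10.5%) = 1680 × 79% = 1327.2 px for the columns.
Subtracting 9 gaps of 10 leaves 1237.2 for 10 columns, so c = 123.72 px.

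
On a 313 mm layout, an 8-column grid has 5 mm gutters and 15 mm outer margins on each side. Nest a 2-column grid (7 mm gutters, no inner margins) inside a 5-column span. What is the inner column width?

Outer content = 313 − 2·15 = 283 mm.
Subtracting 7 gutters of 5 leaves 248 for 8 columns, so c = 31 mm.
5 columns plus 4 gutters: 155 + 20 = 175 mm.
2 columns + 1 gutter: 2d + 1·7 = 175.
2d = 175 − 7 = 168, so d = 84 mm.

84 mm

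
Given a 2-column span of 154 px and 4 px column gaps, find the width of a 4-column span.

2 columns + 1 column gap: 2c + 1·4 = 154.
2c = 154 − 4 = 150, so c = 75 px.
Span of 4: 4·75 + 3·4 = 300 + 12 = 312 px.

312 px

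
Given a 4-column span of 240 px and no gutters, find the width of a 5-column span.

With no gutters, each column is 240/4 = 60 px.
5-column span = 5·60 = 300 px.

300 px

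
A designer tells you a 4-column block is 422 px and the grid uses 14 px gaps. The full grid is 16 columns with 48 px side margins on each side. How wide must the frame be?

1826 px

4c + 3·14 = 422 → 4c = 380 → c = 95 px.
Frame = 2·48 + 16·95 + 15·14 = 96 + 1520 + 210 = 1826 px.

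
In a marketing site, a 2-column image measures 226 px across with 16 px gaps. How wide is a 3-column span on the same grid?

226 − 1·16 = 210; ÷2 gives c = 105 px.
3 columns plus 2 gaps: 315 + 32 = 347 px.

347 px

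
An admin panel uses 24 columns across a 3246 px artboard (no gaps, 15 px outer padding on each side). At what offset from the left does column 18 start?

2293 px

Subtract both margins: 3246 − 2·15 = 3216 px.
24c = 3216 → c = 134 px.
Each column+gutter stride is 134 px; 17 of them past the 15 px margin is 15 + 2278 = 2293 px.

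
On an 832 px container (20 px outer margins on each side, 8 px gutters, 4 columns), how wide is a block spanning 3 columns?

592 px

Take off 40 px of margins, leaving 792 px.
792 − 3·8 = 768; ÷4 gives c = 192 px.
3 columns plus 2 gutters: 576 + 16 = 592 px.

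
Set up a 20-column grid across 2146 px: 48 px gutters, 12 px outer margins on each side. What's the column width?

60.5 px

Subtract both margins: 2146 − 2·12 = 2122 px.
Subtracting 19 gutters of 48 leaves 1210 for 20 columns, so c = 60.5 px.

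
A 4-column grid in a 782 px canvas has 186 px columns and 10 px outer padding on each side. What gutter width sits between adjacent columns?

6 px

Content width = 782 − 2·10 = 762 px.
4 columns take 4·186 = 744 px; remaining 18 splits into 3 gutters.
g = 18 / 3 = 6 px.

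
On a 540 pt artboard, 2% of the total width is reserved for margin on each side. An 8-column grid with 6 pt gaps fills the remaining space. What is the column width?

Each margin = 2% of 540 = 10.8 pt; content = 540 − 2·10.8 = 518.4 pt.
Subtracting 7 gaps of 6 leaves 476.4 for 8 columns, so c = 59.55 pt.

59.55 pt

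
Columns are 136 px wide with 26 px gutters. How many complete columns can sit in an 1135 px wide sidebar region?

7 columns

k columns need k·136 + (k−1)·26 = k·162 − 26.
k·162 − 26 ≤ 1135 → k ≤ 1161 / 162 ≈ 7.17, so k = 7.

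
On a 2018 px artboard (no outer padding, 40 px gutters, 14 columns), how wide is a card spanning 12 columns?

1724 px

14 columns + 13 gutters: 14c + 13·40 = 2018.
14c = 2018 − 520 = 1498, so c = 107 px.
12 columns plus 11 gutters: 1284 + 440 = 1724 px.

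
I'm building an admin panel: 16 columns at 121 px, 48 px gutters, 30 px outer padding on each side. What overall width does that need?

Canvas = 2·30 + 16·121 + 15·48 = 60 + 1936 + 720 = 2716 px.

2716 px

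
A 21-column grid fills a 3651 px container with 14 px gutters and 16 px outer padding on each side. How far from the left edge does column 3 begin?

Take off 32 px of margins, leaving 3619 px.
3619 − 20·14 = 3339; ÷21 gives c = 159 px.
Column 3 starts at margin + 2·(column + gutter) = 16 + 2·173 = 362 px.

362 px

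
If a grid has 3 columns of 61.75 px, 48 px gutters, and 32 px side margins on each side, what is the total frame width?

Total width: 2·32 + 3·61.75 + 2·48 = 345.25 px.

345.25 px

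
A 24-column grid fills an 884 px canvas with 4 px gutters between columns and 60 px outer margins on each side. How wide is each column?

28 px

Take off 120 px of margins, leaving 764 px.
Subtracting 23 gutters of 4 leaves 672 for 24 columns, so c = 28 px.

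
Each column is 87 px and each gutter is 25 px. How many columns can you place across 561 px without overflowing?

k columns need k·87 + (k−1)·25 = k·112 − 25.
k·112 − 25 ≤ 561 → k ≤ 586 / 112 ≈ 5.23, so k = 5.

5 columns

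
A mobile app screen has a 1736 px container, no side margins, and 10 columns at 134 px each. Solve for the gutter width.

44 px

10·134 + 9g = 1736 → 9g = 396 → g = 44 px.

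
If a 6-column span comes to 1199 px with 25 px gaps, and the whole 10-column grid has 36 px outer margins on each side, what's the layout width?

6 columns + 5 gaps: 6c + 5·25 = 1199.
6c = 1199 − 125 = 1074, so c = 179 px.
Layout = 2·36 + 10·179 + 9·25 = 72 + 1790 + 225 = 2087 px.

2087 px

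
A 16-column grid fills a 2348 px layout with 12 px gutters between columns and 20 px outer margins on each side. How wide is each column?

Content width = 2348 − 2·20 = 2308 px.
2308 − 15·12 = 2128; ÷16 gives c = 133 px.

133 px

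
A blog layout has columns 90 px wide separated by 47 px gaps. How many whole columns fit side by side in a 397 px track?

3 columns

k columns need k·90 + (k−1)·47 = k·137 − 47.
k·137 − 47 ≤ 397 → k ≤ 444 / 137 ≈ 3.24, so k = 3.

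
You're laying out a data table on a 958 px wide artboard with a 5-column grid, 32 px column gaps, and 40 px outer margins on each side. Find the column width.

150 px

Take off 80 px of margins, leaving 878 px.
878 − 4·32 = 750; ÷5 gives c = 150 px.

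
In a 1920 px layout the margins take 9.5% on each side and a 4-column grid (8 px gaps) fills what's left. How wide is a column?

382.8 px

Each margin = 9.5% of 1920 = 182.4 px; content = 1920 − 2·182.4 = 1555.2 px.
Subtracting 3 gaps of 8 leaves 1531.2 for 4 columns, so c = 382.8 px.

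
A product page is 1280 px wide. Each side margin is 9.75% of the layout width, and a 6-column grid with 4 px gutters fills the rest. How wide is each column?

168.4 px

Each margin = 9.75% of 1280 = 124.8 px; content = 1280 − 2·124.8 = 1030.4 px.
6 columns + 5 gutters: 6c + 5·4 = 1030.4.
6c = 1030.4 − 20 = 1010.4, so c = 168.4 px.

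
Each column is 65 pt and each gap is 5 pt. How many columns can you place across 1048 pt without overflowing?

15 columns

Each extra column adds 65 + 5 = 70 pt.
(1048 + 5) / 70 = 15.04, so 15 columns fit.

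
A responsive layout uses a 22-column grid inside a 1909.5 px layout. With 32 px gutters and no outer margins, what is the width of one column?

22c + 21·32 = 1909.5 → 22c = 1237.5 → c = 56.25 px.

56.25 px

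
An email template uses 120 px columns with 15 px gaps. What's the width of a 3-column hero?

3-column span = 3·120 + 2·15 = 390 px.

390 px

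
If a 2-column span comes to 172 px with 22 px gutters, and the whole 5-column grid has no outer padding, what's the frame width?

2 columns + 1 gutter: 2c + 1·22 = 172.
2c = 172 − 22 = 150, so c = 75 px.
Summing: 375 + 88 = 463 px.

463 px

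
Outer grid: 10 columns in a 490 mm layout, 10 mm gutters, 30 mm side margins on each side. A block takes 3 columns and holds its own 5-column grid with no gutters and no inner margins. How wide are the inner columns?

24.4 mm

Take off 60 mm of margins, leaving 430 mm.
10 columns + 9 gutters: 10c + 9·10 = 430.
10c = 430 − 90 = 340, so c = 34 mm.
3 columns plus 2 gutters: 102 + 20 = 122 mm.
122 / 5 = 24.4 mm per column.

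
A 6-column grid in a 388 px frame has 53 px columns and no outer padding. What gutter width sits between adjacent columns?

14 px

Columns use 318 px, leaving 70 px across 5 gutters = 14 px each.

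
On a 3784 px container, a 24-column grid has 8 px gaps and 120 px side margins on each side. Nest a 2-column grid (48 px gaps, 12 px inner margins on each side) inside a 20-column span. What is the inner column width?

1440 px

Outer content = 3784 − 2·120 = 3544 px.
24c + 23·8 = 3544 → 24c = 3360 → c = 140 px.
20 columns plus 19 gaps: 2800 + 152 = 2952 px.
Inner content = 2952 − 2·12 = 2928 px.
2 columns + 1 gap: 2d + 1·48 = 2928.
2d = 2928 − 48 = 2880, so d = 1440 px.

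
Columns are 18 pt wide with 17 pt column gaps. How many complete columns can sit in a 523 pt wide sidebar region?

15 columns: 15·18 + 14·17 = 508 pt ≤ 523.
16 columns: 543 pt > 523. So 15.

15 columns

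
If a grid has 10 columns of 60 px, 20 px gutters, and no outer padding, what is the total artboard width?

Artboard = 10·60 + 9·20 = 600 + 180 = 780 px.

780 px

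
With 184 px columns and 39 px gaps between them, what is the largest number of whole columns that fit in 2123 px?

k columns need k·184 + (k−1)·39 = k·223 − 39.
k·223 − 39 ≤ 2123 → k ≤ 2162 / 223 ≈ 9.70, so k = 9.

9 columns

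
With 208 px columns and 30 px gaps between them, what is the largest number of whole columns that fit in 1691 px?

Each extra column adds 208 + 30 = 238 px.
(1691 + 30) / 238 = 7.23, so 7 columns fit.

7 columns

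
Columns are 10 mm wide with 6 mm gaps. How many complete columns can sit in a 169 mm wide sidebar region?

k columns need k·10 + (k−1)·6 = k·16 − 6.
k·16 − 6 ≤ 169 → k ≤ 175 / 16 ≈ 10.94, so k = 10.

10 columns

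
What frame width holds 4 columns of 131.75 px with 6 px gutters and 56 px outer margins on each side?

Total width: 2·56 + 4·131.75 + 3·6 = 657 px.

657 px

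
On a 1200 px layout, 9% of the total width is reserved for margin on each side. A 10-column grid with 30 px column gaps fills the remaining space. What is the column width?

Margins: 9% × 1200 = 108 px each, so content = 1200 − 216 = 984 px.
984 − 9·30 = 714; ÷10 gives c = 71.4 px.

71.4 px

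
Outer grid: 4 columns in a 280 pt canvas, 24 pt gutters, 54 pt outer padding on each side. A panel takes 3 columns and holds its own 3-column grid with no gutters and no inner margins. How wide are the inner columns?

41 pt

Outer content = 280 − 2·54 = 172 pt.
Subtracting 3 gutters of 24 leaves 100 for 4 columns, so c = 25 pt.
3 columns plus 2 gutters: 75 + 48 = 123 pt.
3d = 123 → d = 41 pt.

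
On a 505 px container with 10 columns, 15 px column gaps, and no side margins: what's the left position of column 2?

52 px

10 columns + 9 column gaps: 10c + 9·15 = 505.
10c = 505 − 135 = 370, so c = 37 px.
Before column 2: 1 column + 1 column gap.
Offset = 1·(37 + 15) = 1·52 = 52 px.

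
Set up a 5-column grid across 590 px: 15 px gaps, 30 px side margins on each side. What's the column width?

Take off 60 px of margins, leaving 530 px.
5c + 4·15 = 530 → 5c = 470 → c = 94 px.

94 px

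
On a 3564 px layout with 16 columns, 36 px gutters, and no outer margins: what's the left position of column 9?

16 columns + 15 gutters: 16c + 15·36 = 3564.
16c = 3564 − 540 = 3024, so c = 189 px.
Before column 9: 8 columns + 8 gutters.
Offset = 8·(189 + 36) = 8·225 = 1800 px.

1800 px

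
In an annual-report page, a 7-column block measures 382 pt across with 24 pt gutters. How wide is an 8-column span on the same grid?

382 − 6·24 = 238; ÷7 gives c = 34 pt.
8-column span = 8·34 + 7·24 = 440 pt.

440 pt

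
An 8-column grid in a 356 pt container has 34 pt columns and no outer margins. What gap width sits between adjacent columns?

12 pt

8 columns take 8·34 = 272 pt; remaining 84 splits into 7 gaps.
g = 84 / 7 = 12 pt.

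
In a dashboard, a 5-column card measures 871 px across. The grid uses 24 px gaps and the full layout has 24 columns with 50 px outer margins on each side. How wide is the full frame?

5 columns + 4 gaps: 5c + 4·24 = 871.
5c = 871 − 96 = 775, so c = 155 px.
Frame = 2·50 + 24·155 + 23·24 = 100 + 3720 + 552 = 4372 px.

4372 px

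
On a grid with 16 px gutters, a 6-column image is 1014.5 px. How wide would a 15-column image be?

6 columns + 5 gutters: 6c + 5·16 = 1014.5.
6c = 1014.5 − 80 = 934.5, so c = 155.75 px.
15 columns plus 14 gutters: 2336.25 + 224 = 2560.25 px.

2560.25 px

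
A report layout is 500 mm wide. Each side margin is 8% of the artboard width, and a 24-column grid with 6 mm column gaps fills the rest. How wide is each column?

500 × (1 − 2·8%) = 500 × 84% = 420 mm for the columns.
24 columns + 23 column gaps: 24c + 23·6 = 420.
24c = 420 − 138 = 282, so c = 11.75 mm.

11.75 mm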